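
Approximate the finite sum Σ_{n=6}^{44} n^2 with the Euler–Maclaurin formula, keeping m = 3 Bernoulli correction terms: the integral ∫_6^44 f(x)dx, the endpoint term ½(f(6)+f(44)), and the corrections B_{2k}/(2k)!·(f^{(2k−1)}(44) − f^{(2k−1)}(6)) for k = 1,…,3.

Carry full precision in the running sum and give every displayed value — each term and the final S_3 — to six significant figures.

∫_6^44 x^2 dx evaluates to 28322.7.
½[f(6) + f(44)] = ½[36.0000 + 1936.00] = 986.000.
Running total after boundary: 29308.7.
Order-1 term: 1/12 · (88.0000 − 12.0000) = 6.33333.
Partial sum through k=1: 29315.0.
Order-2 term: −1/720 · (0.00000 − 0.00000) = 0.00000.
Partial sum through k=2: 29315.0.
Order-3 term: 1/30240 · (0.00000 − 0.00000) = 0.00000.

S_3 ≈ 29315.0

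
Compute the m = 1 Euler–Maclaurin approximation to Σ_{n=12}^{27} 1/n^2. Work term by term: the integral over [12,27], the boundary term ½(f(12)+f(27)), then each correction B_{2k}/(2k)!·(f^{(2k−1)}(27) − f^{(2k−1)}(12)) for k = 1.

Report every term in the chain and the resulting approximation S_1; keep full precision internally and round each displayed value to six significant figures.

S_1 ≈ 0.0505424

Integral: ∫_12^27 1/x^2 dx = 0.0462963.
½[f(12) + f(27)] = ½[0.00694444 + 0.00137174] = 0.00415809.
So far: 0.0504544.
k=1: B_{2}/(2)! × [f^{(1)}(27) − f^{(1)}(12)] = 1/12 × (-0.000101611 − (-0.00115741)) = 8.79831e-05.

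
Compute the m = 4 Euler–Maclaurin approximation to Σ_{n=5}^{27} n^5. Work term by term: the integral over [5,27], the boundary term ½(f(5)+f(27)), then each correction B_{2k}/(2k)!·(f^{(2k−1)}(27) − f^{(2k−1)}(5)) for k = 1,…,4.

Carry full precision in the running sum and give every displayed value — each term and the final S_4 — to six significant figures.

Integral: ∫_5^27 x^5 dx = 6.45675e+07.
½[f(5) + f(27)] = ½[3125.00 + 1.43489e+07] = 7.17602e+06.
So far: 7.17435e+07.
Correction k=1: B_{2}/2! · (f^{(1)}(27) − f^{(1)}(5)) = 1/12 · (2.65720e+06 − 3125.00) = 221173.
Partial sum through k=1: 7.19647e+07.
Correction k=2: B_{4}/4! · (f^{(3)}(27) − f^{(3)}(5)) = −1/720 · (43740.0 − 1500.00) = -58.6667.
Partial sum through k=2: 7.19646e+07.
Correction k=3: B_{6}/6! · (f^{(5)}(27) − f^{(5)}(5)) = 1/30240 · (120.000 − 120.000) = 0.00000.
Partial sum through k=3: 7.19646e+07.
Correction k=4: B_{8}/8! · (f^{(7)}(27) − f^{(7)}(5)) = −1/1209600 · (0.00000 − 0.00000) = 0.00000.

S_4 ≈ 7.19646e+07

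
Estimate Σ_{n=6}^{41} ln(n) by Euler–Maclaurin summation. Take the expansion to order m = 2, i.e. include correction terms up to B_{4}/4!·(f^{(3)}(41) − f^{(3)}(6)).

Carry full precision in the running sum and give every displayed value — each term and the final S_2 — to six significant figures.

S_2 ≈ 109.247

∫_6^41 ln(x) dx evaluates to 106.506.
Boundary: ½(f(6) + f(41)) = ½(1.79176 + 3.71357) = 2.75267.
So far: 109.259.
Correction k=1: B_{2}/2! · (f^{(1)}(41) − f^{(1)}(6)) = 1/12 · (0.0243902 − 0.166667) = -0.0118564.
Running total after k=1: 109.247.
Correction k=2: B_{4}/4! · (f^{(3)}(41) − f^{(3)}(6)) = −1/720 · (2.90187e-05 − 0.00925926) = 1.28198e-05.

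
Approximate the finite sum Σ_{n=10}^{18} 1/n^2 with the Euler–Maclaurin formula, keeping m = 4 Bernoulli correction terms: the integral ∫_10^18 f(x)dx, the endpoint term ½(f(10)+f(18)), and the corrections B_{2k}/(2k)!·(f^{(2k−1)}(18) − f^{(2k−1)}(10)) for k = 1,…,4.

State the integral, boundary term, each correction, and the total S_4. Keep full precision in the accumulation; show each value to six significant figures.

Integral: ∫_10^18 1/x^2 dx = 0.0444444.
Boundary: ½(f(10) + f(18)) = ½(0.0100000 + 0.00308642) = 0.00654321.
So far: 0.0509877.
Order-1 term: 1/12 · (-0.000342936 − (-0.00200000)) = 0.000138089.
After k=1: 0.0511257.
Order-2 term: −1/720 · (-1.27013e-05 − (-0.000240000)) = -3.15693e-07.
After k=2: 0.0511254.
Order-3 term: 1/30240 · (-1.17605e-06 − (-7.20000e-05)) = 2.34206e-09.
After k=3: 0.0511254.
Order-4 term: −1/1209600 · (-2.03268e-07 − (-4.03200e-05)) = -3.31653e-11.

S_4 ≈ 0.0511254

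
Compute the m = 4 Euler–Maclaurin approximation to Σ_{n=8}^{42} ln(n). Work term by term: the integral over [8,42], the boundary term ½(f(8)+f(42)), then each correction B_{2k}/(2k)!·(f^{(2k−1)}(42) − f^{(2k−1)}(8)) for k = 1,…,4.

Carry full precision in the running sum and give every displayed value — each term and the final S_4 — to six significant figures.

Integral: ∫_8^42 ln(x) dx = 106.347.
Boundary: ½(f(8) + f(42)) = ½(2.07944 + 3.73767) = 2.90856.
Running total after boundary: 109.255.
k=1: B_{2}/(2)! × [f^{(1)}(42) − f^{(1)}(8)] = 1/12 × (0.0238095 − 0.125000) = -0.00843254.
After k=1: 109.247.
k=2: B_{4}/(4)! × [f^{(3)}(42) − f^{(3)}(8)] = −1/720 × (2.69949e-05 − 0.00390625) = 5.38785e-06.
After k=2: 109.247.
k=3: B_{6}/(6)! × [f^{(5)}(42) − f^{(5)}(8)] = 1/30240 × (1.83639e-07 − 0.000732422) = -2.42142e-08.
After k=3: 109.247.
k=4: B_{8}/(8)! × [f^{(7)}(42) − f^{(7)}(8)] = −1/1209600 × (3.12311e-09 − 0.000343323) = 2.83829e-10.

S_4 ≈ 109.247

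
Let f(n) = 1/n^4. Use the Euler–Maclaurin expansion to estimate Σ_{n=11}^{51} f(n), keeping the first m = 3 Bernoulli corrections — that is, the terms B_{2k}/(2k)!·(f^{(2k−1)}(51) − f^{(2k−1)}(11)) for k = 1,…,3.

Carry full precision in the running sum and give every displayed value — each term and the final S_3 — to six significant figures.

S_3 ≈ 0.000284210

∫_11^51 1/x^4 dx evaluates to 0.000247925.
Endpoint term: (f(11) + f(51))/2 = (6.83013e-05 + 1.47815e-07)/2 = 3.42246e-05.
Running total after boundary: 0.000282150.
Order-1 term: 1/12 · (-1.15934e-08 − (-2.48369e-05)) = 2.06877e-06.
Running total after k=1: 0.000284219.
Order-2 term: −1/720 · (-1.33718e-10 − (-6.15790e-06)) = -8.55245e-09.
Running total after k=2: 0.000284210.
Order-3 term: 1/30240 · (-2.87897e-12 − (-2.84994e-06)) = 9.42438e-11.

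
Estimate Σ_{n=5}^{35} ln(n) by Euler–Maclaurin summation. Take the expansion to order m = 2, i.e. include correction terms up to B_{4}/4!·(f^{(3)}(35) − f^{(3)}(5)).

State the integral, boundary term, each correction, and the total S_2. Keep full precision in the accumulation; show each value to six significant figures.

Integral: ∫_5^35 ln(x) dx = 86.3900.
Endpoint term: (f(5) + f(35))/2 = (1.60944 + 3.55535)/2 = 2.58239.
So far: 88.9724.
k=1: B_{2}/(2)! × [f^{(1)}(35) − f^{(1)}(5)] = 1/12 × (0.0285714 − 0.200000) = -0.0142857.
Partial sum through k=1: 88.9581.
k=2: B_{4}/(4)! × [f^{(3)}(35) − f^{(3)}(5)] = −1/720 × (4.66472e-05 − 0.0160000) = 2.21574e-05.

S_2 ≈ 88.9581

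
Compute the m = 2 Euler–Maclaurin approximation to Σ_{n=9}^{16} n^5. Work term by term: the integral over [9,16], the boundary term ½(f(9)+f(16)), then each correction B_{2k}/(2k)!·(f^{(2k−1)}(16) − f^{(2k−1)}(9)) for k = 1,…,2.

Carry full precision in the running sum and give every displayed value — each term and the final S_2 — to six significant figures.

S_2 ≈ 3.28600e+06

Integral: ∫_9^16 x^5 dx = 2.70763e+06.
Boundary: ½(f(9) + f(16)) = ½(59049.0 + 1.04858e+06) = 553812.
So far: 3.26144e+06.
k=1: B_{2}/(2)! × [f^{(1)}(16) − f^{(1)}(9)] = 1/12 × (327680 − 32805.0) = 24572.9.
Running total after k=1: 3.28601e+06.
k=2: B_{4}/(4)! × [f^{(3)}(16) − f^{(3)}(9)] = −1/720 × (15360.0 − 4860.00) = -14.5833.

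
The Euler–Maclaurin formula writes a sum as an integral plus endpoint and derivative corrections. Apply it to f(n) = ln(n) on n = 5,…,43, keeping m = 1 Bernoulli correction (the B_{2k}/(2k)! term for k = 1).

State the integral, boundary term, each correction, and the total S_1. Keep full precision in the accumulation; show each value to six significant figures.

∫_5^43 ln(x) dx evaluates to 115.684.
½[f(5) + f(43)] = ½[1.60944 + 3.76120] = 2.68532.
So far: 118.370.
k=1: B_{2}/(2)! × [f^{(1)}(43) − f^{(1)}(5)] = 1/12 × (0.0232558 − 0.200000) = -0.0147287.

S_1 ≈ 118.355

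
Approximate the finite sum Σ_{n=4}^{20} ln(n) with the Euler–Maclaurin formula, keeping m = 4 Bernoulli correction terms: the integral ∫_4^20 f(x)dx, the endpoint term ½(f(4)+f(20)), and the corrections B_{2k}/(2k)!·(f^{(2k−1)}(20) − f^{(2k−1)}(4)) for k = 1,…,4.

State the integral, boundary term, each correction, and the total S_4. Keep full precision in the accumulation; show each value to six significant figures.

∫_4^20 ln(x) dx evaluates to 38.3695.
½[f(4) + f(20)] = ½[1.38629 + 2.99573] = 2.19101.
Running total after boundary: 40.5605.
Correction k=1: B_{2}/2! · (f^{(1)}(20) − f^{(1)}(4)) = 1/12 · (0.0500000 − 0.250000) = -0.0166667.
Running total after k=1: 40.5438.
Correction k=2: B_{4}/4! · (f^{(3)}(20) − f^{(3)}(4)) = −1/720 · (0.000250000 − 0.0312500) = 4.30556e-05.
Running total after k=2: 40.5439.
Correction k=3: B_{6}/6! · (f^{(5)}(20) − f^{(5)}(4)) = 1/30240 · (7.50000e-06 − 0.0234375) = -7.74802e-07.
Running total after k=3: 40.5439.
Correction k=4: B_{8}/8! · (f^{(7)}(20) − f^{(7)}(4)) = −1/1209600 · (5.62500e-07 − 0.0439453) = 3.63300e-08.

S_4 ≈ 40.5439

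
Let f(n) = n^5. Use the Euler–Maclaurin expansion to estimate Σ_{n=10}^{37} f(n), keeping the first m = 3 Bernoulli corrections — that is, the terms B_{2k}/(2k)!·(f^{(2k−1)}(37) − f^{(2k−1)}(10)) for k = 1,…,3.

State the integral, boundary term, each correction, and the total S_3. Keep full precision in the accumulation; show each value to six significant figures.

∫_10^37 x^5 dx evaluates to 4.27454e+08.
½[f(10) + f(37)] = ½[100000 + 6.93440e+07] = 3.47220e+07.
So far: 4.62176e+08.
k=1: B_{2}/(2)! × [f^{(1)}(37) − f^{(1)}(10)] = 1/12 × (9.37080e+06 − 50000.0) = 776734.
Partial sum through k=1: 4.62953e+08.
k=2: B_{4}/(4)! × [f^{(3)}(37) − f^{(3)}(10)] = −1/720 × (82140.0 − 6000.00) = -105.750.
Partial sum through k=2: 4.62953e+08.
k=3: B_{6}/(6)! × [f^{(5)}(37) − f^{(5)}(10)] = 1/30240 × (120.000 − 120.000) = 0.00000.

S_3 ≈ 4.62953e+08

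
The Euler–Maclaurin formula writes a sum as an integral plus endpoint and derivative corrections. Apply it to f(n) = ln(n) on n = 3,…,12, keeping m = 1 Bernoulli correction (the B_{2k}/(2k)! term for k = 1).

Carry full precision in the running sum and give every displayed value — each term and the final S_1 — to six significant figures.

Integral: ∫_3^12 ln(x) dx = 17.5230.
½[f(3) + f(12)] = ½[1.09861 + 2.48491] = 1.79176.
Integral + boundary = 19.3148.
Order-1 term: 1/12 · (0.0833333 − 0.333333) = -0.0208333.

S_1 ≈ 19.2940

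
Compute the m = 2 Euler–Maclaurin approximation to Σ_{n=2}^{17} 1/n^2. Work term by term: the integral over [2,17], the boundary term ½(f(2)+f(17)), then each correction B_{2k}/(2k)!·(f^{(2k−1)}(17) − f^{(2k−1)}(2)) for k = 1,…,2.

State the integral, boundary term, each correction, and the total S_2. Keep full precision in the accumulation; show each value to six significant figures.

S_2 ≈ 0.587664

The integral term ∫_2^17 1/x^2 dx = 0.441176.
Boundary: ½(f(2) + f(17)) = ½(0.250000 + 0.00346021) = 0.126730.
Running total after boundary: 0.567907.
Correction k=1: B_{2}/2! · (f^{(1)}(17) − f^{(1)}(2)) = 1/12 · (-0.000407083 − (-0.250000)) = 0.0207994.
Running total after k=1: 0.588706.
Correction k=2: B_{4}/4! · (f^{(3)}(17) − f^{(3)}(2)) = −1/720 · (-1.69031e-05 − (-0.750000)) = -0.00104164.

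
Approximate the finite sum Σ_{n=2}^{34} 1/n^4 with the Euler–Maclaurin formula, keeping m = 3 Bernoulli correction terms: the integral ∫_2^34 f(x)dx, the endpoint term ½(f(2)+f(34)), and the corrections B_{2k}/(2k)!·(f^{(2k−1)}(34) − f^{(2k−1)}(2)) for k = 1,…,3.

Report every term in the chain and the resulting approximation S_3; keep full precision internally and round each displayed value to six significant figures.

S_3 ≈ 0.0824572

The integral term ∫_2^34 1/x^4 dx = 0.0416582.
Endpoint term: (f(2) + f(34))/2 = (0.0625000 + 7.48315e-07)/2 = 0.0312504.
Running total after boundary: 0.0729086.
Order-1 term: 1/12 · (-8.80370e-08 − (-0.125000)) = 0.0104167.
Partial sum through k=1: 0.0833252.
Order-2 term: −1/720 · (-2.28470e-09 − (-0.937500)) = -0.00130208.
Partial sum through k=2: 0.0820231.
Order-3 term: 1/30240 · (-1.10677e-10 − (-13.1250)) = 0.000434028.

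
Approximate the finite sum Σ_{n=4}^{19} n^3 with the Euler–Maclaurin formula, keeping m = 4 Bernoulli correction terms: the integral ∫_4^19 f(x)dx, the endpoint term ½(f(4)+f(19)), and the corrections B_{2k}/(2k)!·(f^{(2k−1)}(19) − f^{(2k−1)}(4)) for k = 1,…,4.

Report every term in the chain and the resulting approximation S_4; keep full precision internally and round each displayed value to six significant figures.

∫_4^19 x^3 dx evaluates to 32516.2.
½[f(4) + f(19)] = ½[64.0000 + 6859.00] = 3461.50.
So far: 35977.8.
k=1: B_{2}/(2)! × [f^{(1)}(19) − f^{(1)}(4)] = 1/12 × (1083.00 − 48.0000) = 86.2500.
Partial sum through k=1: 36064.0.
k=2: B_{4}/(4)! × [f^{(3)}(19) − f^{(3)}(4)] = −1/720 × (6.00000 − 6.00000) = 0.00000.
Partial sum through k=2: 36064.0.
k=3: B_{6}/(6)! × [f^{(5)}(19) − f^{(5)}(4)] = 1/30240 × (0.00000 − 0.00000) = 0.00000.
Partial sum through k=3: 36064.0.
k=4: B_{8}/(8)! × [f^{(7)}(19) − f^{(7)}(4)] = −1/1209600 × (0.00000 − 0.00000) = 0.00000.

S_4 ≈ 36064.0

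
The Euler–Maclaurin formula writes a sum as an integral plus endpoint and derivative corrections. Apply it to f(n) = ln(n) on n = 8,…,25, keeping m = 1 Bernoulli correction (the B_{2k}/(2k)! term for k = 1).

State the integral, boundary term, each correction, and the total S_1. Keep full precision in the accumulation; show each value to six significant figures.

S_1 ≈ 49.4784

Integral: ∫_8^25 ln(x) dx = 46.8364.
½[f(8) + f(25)] = ½[2.07944 + 3.21888] = 2.64916.
Integral + boundary = 49.4855.
Order-1 term: 1/12 · (0.0400000 − 0.125000) = -0.00708333.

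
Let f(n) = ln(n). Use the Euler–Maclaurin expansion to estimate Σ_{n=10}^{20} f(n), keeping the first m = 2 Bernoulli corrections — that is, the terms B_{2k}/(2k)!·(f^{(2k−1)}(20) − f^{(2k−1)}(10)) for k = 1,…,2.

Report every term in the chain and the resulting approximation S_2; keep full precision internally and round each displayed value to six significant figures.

S_2 ≈ 29.5338

∫_10^20 ln(x) dx evaluates to 26.8888.
Endpoint term: (f(10) + f(20))/2 = (2.30259 + 2.99573)/2 = 2.64916.
So far: 29.5380.
Correction k=1: B_{2}/2! · (f^{(1)}(20) − f^{(1)}(10)) = 1/12 · (0.0500000 − 0.100000) = -0.00416667.
Running total after k=1: 29.5338.
Correction k=2: B_{4}/4! · (f^{(3)}(20) − f^{(3)}(10)) = −1/720 · (0.000250000 − 0.00200000) = 2.43056e-06.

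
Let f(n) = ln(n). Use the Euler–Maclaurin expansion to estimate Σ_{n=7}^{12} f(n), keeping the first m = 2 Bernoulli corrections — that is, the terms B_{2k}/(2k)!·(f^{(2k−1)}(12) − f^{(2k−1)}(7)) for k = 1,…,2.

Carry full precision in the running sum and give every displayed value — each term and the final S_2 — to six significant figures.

∫_7^12 ln(x) dx evaluates to 11.1975.
Endpoint term: (f(7) + f(12))/2 = (1.94591 + 2.48491)/2 = 2.21541.
Running total after boundary: 13.4129.
k=1: B_{2}/(2)! × [f^{(1)}(12) − f^{(1)}(7)] = 1/12 × (0.0833333 − 0.142857) = -0.00496032.
Running total after k=1: 13.4080.
k=2: B_{4}/(4)! × [f^{(3)}(12) − f^{(3)}(7)] = −1/720 × (0.00115741 − 0.00583090) = 6.49097e-06.

S_2 ≈ 13.4080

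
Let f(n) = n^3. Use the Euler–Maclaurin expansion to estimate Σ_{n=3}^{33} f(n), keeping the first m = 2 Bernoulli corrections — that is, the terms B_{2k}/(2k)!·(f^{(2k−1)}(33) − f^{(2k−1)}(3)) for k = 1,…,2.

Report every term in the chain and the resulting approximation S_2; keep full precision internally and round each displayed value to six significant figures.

S_2 ≈ 314712

∫_3^33 x^3 dx evaluates to 296460.
Endpoint term: (f(3) + f(33))/2 = (27.0000 + 35937.0)/2 = 17982.0.
Integral + boundary = 314442.
k=1: B_{2}/(2)! × [f^{(1)}(33) − f^{(1)}(3)] = 1/12 × (3267.00 − 27.0000) = 270.000.
Running total after k=1: 314712.
k=2: B_{4}/(4)! × [f^{(3)}(33) − f^{(3)}(3)] = −1/720 × (6.00000 − 6.00000) = 0.00000.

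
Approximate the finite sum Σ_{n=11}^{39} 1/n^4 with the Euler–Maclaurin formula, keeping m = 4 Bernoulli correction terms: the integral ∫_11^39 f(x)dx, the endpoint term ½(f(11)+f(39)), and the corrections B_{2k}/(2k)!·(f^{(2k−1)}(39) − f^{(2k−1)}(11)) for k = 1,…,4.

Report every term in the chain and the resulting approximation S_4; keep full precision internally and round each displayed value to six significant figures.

S_4 ≈ 0.000281243

∫_11^39 1/x^4 dx evaluates to 0.000244819.
Boundary: ½(f(11) + f(39)) = ½(6.83013e-05 + 4.32257e-07) = 3.43668e-05.
So far: 0.000279186.
Order-1 term: 1/12 · (-4.43340e-08 − (-2.48369e-05)) = 2.06604e-06.
Running total after k=1: 0.000281252.
Order-2 term: −1/720 · (-8.74438e-10 − (-6.15790e-06)) = -8.55142e-09.
Running total after k=2: 0.000281243.
Order-3 term: 1/30240 · (-3.21950e-11 − (-2.84994e-06)) = 9.42429e-11.
Running total after k=3: 0.000281243.
Order-4 term: −1/1209600 · (-1.90503e-12 − (-2.11979e-06)) = -1.75247e-12.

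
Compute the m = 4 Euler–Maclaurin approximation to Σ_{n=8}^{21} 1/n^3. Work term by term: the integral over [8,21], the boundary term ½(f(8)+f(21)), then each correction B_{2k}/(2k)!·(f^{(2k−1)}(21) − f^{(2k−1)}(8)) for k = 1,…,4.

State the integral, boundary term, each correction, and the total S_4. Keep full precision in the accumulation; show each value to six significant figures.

The integral term ∫_8^21 1/x^3 dx = 0.00667871.
Endpoint term: (f(8) + f(21))/2 = (0.00195312 + 0.000107980)/2 = 0.00103055.
Running total after boundary: 0.00770927.
Order-1 term: 1/12 · (-1.54257e-05 − (-0.000732422)) = 5.97497e-05.
Running total after k=1: 0.00776902.
Order-2 term: −1/720 · (-6.99577e-07 − (-0.000228882)) = -3.16920e-07.
Running total after k=2: 0.00776870.
Order-3 term: 1/30240 · (-6.66264e-08 − (-0.000150204)) = 4.96485e-09.
Running total after k=3: 0.00776870.
Order-4 term: −1/1209600 · (-1.08778e-08 − (-0.000168979)) = -1.39689e-10.

S_4 ≈ 0.00776870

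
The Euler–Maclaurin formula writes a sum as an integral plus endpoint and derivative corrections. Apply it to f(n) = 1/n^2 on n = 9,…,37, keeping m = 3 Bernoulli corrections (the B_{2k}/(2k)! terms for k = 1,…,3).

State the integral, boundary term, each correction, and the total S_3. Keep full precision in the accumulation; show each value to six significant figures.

S_3 ≈ 0.0908469

The integral term ∫_9^37 1/x^2 dx = 0.0840841.
½[f(9) + f(37)] = ½[0.0123457 + 0.000730460] = 0.00653807.
Integral + boundary = 0.0906222.
Order-1 term: 1/12 · (-3.94843e-05 − (-0.00274348)) = 0.000225333.
Partial sum through k=1: 0.0908475.
Order-2 term: −1/720 · (-3.46101e-07 − (-0.000406442)) = -5.64022e-07.
Partial sum through k=2: 0.0908469.
Order-3 term: 1/30240 · (-7.58439e-09 − (-0.000150534)) = 4.97773e-09.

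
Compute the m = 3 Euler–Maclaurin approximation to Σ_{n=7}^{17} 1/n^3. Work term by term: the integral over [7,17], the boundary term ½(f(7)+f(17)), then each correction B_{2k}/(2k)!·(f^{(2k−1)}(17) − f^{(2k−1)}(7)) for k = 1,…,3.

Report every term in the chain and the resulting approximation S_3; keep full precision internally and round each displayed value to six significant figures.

Integral: ∫_7^17 1/x^3 dx = 0.00847398.
½[f(7) + f(17)] = ½[0.00291545 + 0.000203542] = 0.00155950.
Running total after boundary: 0.0100335.
Correction k=1: B_{2}/2! · (f^{(1)}(17) − f^{(1)}(7)) = 1/12 · (-3.59191e-05 − (-0.00124948)) = 0.000101130.
After k=1: 0.0101346.
Correction k=2: B_{4}/4! · (f^{(3)}(17) − f^{(3)}(7)) = −1/720 · (-2.48575e-06 − (-0.000509992)) = -7.04869e-07.
After k=2: 0.0101339.
Correction k=3: B_{6}/6! · (f^{(5)}(17) − f^{(5)}(7)) = 1/30240 · (-3.61251e-07 − (-0.000437136)) = 1.44436e-08.

S_3 ≈ 0.0101339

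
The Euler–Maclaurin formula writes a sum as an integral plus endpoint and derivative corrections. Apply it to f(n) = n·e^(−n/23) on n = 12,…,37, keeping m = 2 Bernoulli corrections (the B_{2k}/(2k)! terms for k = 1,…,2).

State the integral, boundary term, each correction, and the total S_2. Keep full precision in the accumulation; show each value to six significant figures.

∫_12^37 x·e^(−x/23) dx evaluates to 201.552.
Endpoint term: (f(12) + f(37))/2 = (7.12185 + 7.40549)/2 = 7.26367.
Integral + boundary = 208.816.
k=1: B_{2}/(2)! × [f^{(1)}(37) − f^{(1)}(12)] = 1/12 × (-0.121830 − 0.283842) = -0.0338059.
Partial sum through k=1: 208.782.
k=2: B_{4}/(4)! × [f^{(3)}(37) − f^{(3)}(12)] = −1/720 × (0.000526404 − 0.00278037) = 3.13051e-06.

S_2 ≈ 208.782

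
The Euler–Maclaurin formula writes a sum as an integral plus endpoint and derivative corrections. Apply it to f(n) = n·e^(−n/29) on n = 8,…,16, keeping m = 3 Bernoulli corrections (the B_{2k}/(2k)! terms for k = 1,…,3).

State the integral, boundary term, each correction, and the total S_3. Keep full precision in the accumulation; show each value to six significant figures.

The integral term ∫_8^16 x·e^(−x/29) dx = 62.6961.
Boundary: ½(f(8) + f(16)) = ½(6.07134 + 9.21529) = 7.64332.
Integral + boundary = 70.3394.
k=1: B_{2}/(2)! × [f^{(1)}(16) − f^{(1)}(8)] = 1/12 × (0.258187 − 0.549561) = -0.0242812.
Running total after k=1: 70.3151.
k=2: B_{4}/(4)! × [f^{(3)}(16) − f^{(3)}(8)] = −1/720 × (0.00167669 − 0.00245826) = 1.08551e-06.
Running total after k=2: 70.3151.
k=3: B_{6}/(6)! × [f^{(5)}(16) − f^{(5)}(8)] = 1/30240 × (3.62234e-06 − 5.06903e-06) = -4.78405e-11.

S_3 ≈ 70.3151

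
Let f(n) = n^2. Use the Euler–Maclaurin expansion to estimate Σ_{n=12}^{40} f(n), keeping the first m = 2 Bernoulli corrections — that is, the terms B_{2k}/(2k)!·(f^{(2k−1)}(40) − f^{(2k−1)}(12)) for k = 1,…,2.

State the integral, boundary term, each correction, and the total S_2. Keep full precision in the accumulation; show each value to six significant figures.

S_2 ≈ 21634.0

Integral: ∫_12^40 x^2 dx = 20757.3.
½[f(12) + f(40)] = ½[144.000 + 1600.00] = 872.000.
Integral + boundary = 21629.3.
k=1: B_{2}/(2)! × [f^{(1)}(40) − f^{(1)}(12)] = 1/12 × (80.0000 − 24.0000) = 4.66667.
Running total after k=1: 21634.0.
k=2: B_{4}/(4)! × [f^{(3)}(40) − f^{(3)}(12)] = −1/720 × (0.00000 − 0.00000) = 0.00000.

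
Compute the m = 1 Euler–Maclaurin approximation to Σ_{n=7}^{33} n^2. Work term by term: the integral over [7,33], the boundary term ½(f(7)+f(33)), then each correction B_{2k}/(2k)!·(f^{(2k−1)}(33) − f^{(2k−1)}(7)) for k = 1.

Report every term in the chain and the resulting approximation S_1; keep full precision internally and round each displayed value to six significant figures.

S_1 ≈ 12438.0

∫_7^33 x^2 dx evaluates to 11864.7.
½[f(7) + f(33)] = ½[49.0000 + 1089.00] = 569.000.
So far: 12433.7.
k=1: B_{2}/(2)! × [f^{(1)}(33) − f^{(1)}(7)] = 1/12 × (66.0000 − 14.0000) = 4.33333.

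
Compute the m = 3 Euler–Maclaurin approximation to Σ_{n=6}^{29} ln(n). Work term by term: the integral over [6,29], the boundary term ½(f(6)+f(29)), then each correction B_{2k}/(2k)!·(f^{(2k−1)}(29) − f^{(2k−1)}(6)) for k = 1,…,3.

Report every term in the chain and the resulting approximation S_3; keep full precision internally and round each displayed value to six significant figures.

S_3 ≈ 66.4695

The integral term ∫_6^29 ln(x) dx = 63.9010.
Endpoint term: (f(6) + f(29))/2 = (1.79176 + 3.36730)/2 = 2.57953.
Integral + boundary = 66.4805.
Order-1 term: 1/12 · (0.0344828 − 0.166667) = -0.0110153.
Running total after k=1: 66.4695.
Order-2 term: −1/720 · (8.20042e-05 − 0.00925926) = 1.27462e-05.
Running total after k=2: 66.4695.
Order-3 term: 1/30240 · (1.17010e-06 − 0.00308642) = -1.02025e-07.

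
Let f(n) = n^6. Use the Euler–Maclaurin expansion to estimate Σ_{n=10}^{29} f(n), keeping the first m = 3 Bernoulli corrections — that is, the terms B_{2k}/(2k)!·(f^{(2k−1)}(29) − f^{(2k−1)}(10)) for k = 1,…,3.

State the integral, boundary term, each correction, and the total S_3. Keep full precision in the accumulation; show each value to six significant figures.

S_3 ≈ 2.77095e+09

The integral term ∫_10^29 x^6 dx = 2.46284e+09.
Endpoint term: (f(10) + f(29))/2 = (1.00000e+06 + 5.94823e+08)/2 = 2.97912e+08.
So far: 2.76075e+09.
k=1: B_{2}/(2)! × [f^{(1)}(29) − f^{(1)}(10)] = 1/12 × (1.23067e+08 − 600000) = 1.02056e+07.
Running total after k=1: 2.77096e+09.
k=2: B_{4}/(4)! × [f^{(3)}(29) − f^{(3)}(10)] = −1/720 × (2.92668e+06 − 120000) = -3898.17.
Running total after k=2: 2.77095e+09.
k=3: B_{6}/(6)! × [f^{(5)}(29) − f^{(5)}(10)] = 1/30240 × (20880.0 − 7200.00) = 0.452381.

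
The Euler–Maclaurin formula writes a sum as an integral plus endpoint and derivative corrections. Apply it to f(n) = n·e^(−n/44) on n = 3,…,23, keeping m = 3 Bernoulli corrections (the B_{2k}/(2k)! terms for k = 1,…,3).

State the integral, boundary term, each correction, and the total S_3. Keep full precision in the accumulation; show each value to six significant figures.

Integral: ∫_3^23 x·e^(−x/44) dx = 183.826.
Endpoint term: (f(3) + f(23))/2 = (2.80227 + 13.6367)/2 = 8.21950.
Running total after boundary: 192.046.
Order-1 term: 1/12 · (0.282976 − 0.870403) = -0.0489522.
Partial sum through k=1: 191.997.
Order-2 term: −1/720 · (0.000758666 − 0.00141456) = 9.10960e-07.
Partial sum through k=2: 191.997.
Order-3 term: 1/30240 · (7.08248e-07 − 1.22909e-06) = -1.72238e-11.

S_3 ≈ 191.997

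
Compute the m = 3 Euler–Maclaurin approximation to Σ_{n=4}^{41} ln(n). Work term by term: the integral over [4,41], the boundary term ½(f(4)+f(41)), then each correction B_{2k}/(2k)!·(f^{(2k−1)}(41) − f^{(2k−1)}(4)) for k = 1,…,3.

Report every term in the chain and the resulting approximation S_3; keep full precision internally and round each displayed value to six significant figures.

The integral term ∫_4^41 ln(x) dx = 109.711.
Boundary: ½(f(4) + f(41)) = ½(1.38629 + 3.71357) = 2.54993.
Running total after boundary: 112.261.
Correction k=1: B_{2}/2! · (f^{(1)}(41) − f^{(1)}(4)) = 1/12 · (0.0243902 − 0.250000) = -0.0188008.
After k=1: 112.242.
Correction k=2: B_{4}/4! · (f^{(3)}(41) − f^{(3)}(4)) = −1/720 · (2.90187e-05 − 0.0312500) = 4.33625e-05.
After k=2: 112.242.
Correction k=3: B_{6}/6! · (f^{(5)}(41) − f^{(5)}(4)) = 1/30240 · (2.07153e-07 − 0.0234375) = -7.75043e-07.

S_3 ≈ 112.242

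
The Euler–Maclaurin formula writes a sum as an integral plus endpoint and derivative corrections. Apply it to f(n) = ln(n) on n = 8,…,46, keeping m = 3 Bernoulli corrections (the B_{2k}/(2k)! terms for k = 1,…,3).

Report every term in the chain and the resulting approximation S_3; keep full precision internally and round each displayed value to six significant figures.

S_3 ≈ 124.427

∫_8^46 ln(x) dx evaluates to 121.482.
½[f(8) + f(46)] = ½[2.07944 + 3.82864] = 2.95404.
Integral + boundary = 124.436.
k=1: B_{2}/(2)! × [f^{(1)}(46) − f^{(1)}(8)] = 1/12 × (0.0217391 − 0.125000) = -0.00860507.
Running total after k=1: 124.427.
k=2: B_{4}/(4)! × [f^{(3)}(46) − f^{(3)}(8)] = −1/720 × (2.05474e-05 − 0.00390625) = 5.39681e-06.
Running total after k=2: 124.427.
k=3: B_{6}/(6)! × [f^{(5)}(46) − f^{(5)}(8)] = 1/30240 × (1.16526e-07 − 0.000732422) = -2.42164e-08.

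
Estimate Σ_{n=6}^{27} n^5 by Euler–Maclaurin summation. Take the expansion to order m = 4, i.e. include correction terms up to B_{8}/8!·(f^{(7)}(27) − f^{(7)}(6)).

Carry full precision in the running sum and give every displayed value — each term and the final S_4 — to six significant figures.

S_4 ≈ 7.19615e+07

Integral: ∫_6^27 x^5 dx = 6.45623e+07.
½[f(6) + f(27)] = ½[7776.00 + 1.43489e+07] = 7.17834e+06.
Running total after boundary: 7.17406e+07.
k=1: B_{2}/(2)! × [f^{(1)}(27) − f^{(1)}(6)] = 1/12 × (2.65720e+06 − 6480.00) = 220894.
Partial sum through k=1: 7.19615e+07.
k=2: B_{4}/(4)! × [f^{(3)}(27) − f^{(3)}(6)] = −1/720 × (43740.0 − 2160.00) = -57.7500.
Partial sum through k=2: 7.19615e+07.
k=3: B_{6}/(6)! × [f^{(5)}(27) − f^{(5)}(6)] = 1/30240 × (120.000 − 120.000) = 0.00000.
Partial sum through k=3: 7.19615e+07.
k=4: B_{8}/(8)! × [f^{(7)}(27) − f^{(7)}(6)] = −1/1209600 × (0.00000 − 0.00000) = 0.00000.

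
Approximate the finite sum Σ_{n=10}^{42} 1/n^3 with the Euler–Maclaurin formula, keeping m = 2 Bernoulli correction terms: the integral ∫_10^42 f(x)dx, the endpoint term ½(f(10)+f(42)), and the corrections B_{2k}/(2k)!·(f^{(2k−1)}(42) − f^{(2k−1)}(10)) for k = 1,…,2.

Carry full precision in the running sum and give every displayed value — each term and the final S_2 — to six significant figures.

S_2 ≈ 0.00524814

Integral: ∫_10^42 1/x^3 dx = 0.00471655.
Boundary: ½(f(10) + f(42)) = ½(0.00100000 + 1.34975e-05) = 0.000506749.
Running total after boundary: 0.00522330.
k=1: B_{2}/(2)! × [f^{(1)}(42) − f^{(1)}(10)] = 1/12 × (-9.64104e-07 − (-0.000300000)) = 2.49197e-05.
Partial sum through k=1: 0.00524822.
k=2: B_{4}/(4)! × [f^{(3)}(42) − f^{(3)}(10)] = −1/720 × (-1.09309e-08 − (-6.00000e-05)) = -8.33182e-08.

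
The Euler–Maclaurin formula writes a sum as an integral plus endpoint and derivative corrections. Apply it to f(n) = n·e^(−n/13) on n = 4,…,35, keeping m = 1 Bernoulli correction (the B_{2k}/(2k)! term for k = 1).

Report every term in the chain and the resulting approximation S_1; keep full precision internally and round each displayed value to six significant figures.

Integral: ∫_4^35 x·e^(−x/13) dx = 120.206.
½[f(4) + f(35)] = ½[2.94057 + 2.37036] = 2.65546.
Running total after boundary: 122.862.
k=1: B_{2}/(2)! × [f^{(1)}(35) − f^{(1)}(4)] = 1/12 × (-0.114611 − 0.508944) = -0.0519629.

S_1 ≈ 122.810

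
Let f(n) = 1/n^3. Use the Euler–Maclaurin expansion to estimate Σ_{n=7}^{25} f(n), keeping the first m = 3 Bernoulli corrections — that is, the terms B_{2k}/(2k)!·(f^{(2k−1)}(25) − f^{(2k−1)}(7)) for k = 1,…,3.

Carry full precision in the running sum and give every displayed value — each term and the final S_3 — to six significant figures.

S_3 ≈ 0.0109966

The integral term ∫_7^25 1/x^3 dx = 0.00940408.
Endpoint term: (f(7) + f(25))/2 = (0.00291545 + 6.40000e-05)/2 = 0.00148973.
Running total after boundary: 0.0108938.
k=1: B_{2}/(2)! × [f^{(1)}(25) − f^{(1)}(7)] = 1/12 × (-7.68000e-06 − (-0.00124948)) = 0.000103483.
Partial sum through k=1: 0.0109973.
k=2: B_{4}/(4)! × [f^{(3)}(25) − f^{(3)}(7)] = −1/720 × (-2.45760e-07 − (-0.000509992)) = -7.07980e-07.
Partial sum through k=2: 0.0109966.
k=3: B_{6}/(6)! × [f^{(5)}(25) − f^{(5)}(7)] = 1/30240 × (-1.65151e-08 − (-0.000437136)) = 1.44550e-08.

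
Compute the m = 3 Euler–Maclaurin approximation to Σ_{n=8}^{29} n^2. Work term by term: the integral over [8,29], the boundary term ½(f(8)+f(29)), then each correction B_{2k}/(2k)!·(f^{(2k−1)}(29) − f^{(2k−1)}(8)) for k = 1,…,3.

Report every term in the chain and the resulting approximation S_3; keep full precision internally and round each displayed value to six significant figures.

Integral: ∫_8^29 x^2 dx = 7959.00.
Boundary: ½(f(8) + f(29)) = ½(64.0000 + 841.000) = 452.500.
So far: 8411.50.
Correction k=1: B_{2}/2! · (f^{(1)}(29) − f^{(1)}(8)) = 1/12 · (58.0000 − 16.0000) = 3.50000.
Partial sum through k=1: 8415.00.
Correction k=2: B_{4}/4! · (f^{(3)}(29) − f^{(3)}(8)) = −1/720 · (0.00000 − 0.00000) = 0.00000.
Partial sum through k=2: 8415.00.
Correction k=3: B_{6}/6! · (f^{(5)}(29) − f^{(5)}(8)) = 1/30240 · (0.00000 − 0.00000) = 0.00000.

S_3 ≈ 8415.00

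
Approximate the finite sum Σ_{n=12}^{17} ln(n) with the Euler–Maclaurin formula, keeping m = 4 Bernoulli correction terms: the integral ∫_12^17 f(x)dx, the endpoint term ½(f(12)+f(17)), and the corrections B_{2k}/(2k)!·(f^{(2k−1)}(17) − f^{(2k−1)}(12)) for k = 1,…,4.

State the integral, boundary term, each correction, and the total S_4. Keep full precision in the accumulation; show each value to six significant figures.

Integral: ∫_12^17 ln(x) dx = 13.3457.
½[f(12) + f(17)] = ½[2.48491 + 2.83321] = 2.65906.
Integral + boundary = 16.0048.
Correction k=1: B_{2}/2! · (f^{(1)}(17) − f^{(1)}(12)) = 1/12 · (0.0588235 − 0.0833333) = -0.00204248.
Partial sum through k=1: 16.0028.
Correction k=2: B_{4}/4! · (f^{(3)}(17) − f^{(3)}(12)) = −1/720 · (0.000407083 − 0.00115741) = 1.04212e-06.
Partial sum through k=2: 16.0028.
Correction k=3: B_{6}/6! · (f^{(5)}(17) − f^{(5)}(12)) = 1/30240 · (1.69031e-05 − 9.64506e-05) = -2.63054e-09.
Partial sum through k=3: 16.0028.
Correction k=4: B_{8}/8! · (f^{(7)}(17) − f^{(7)}(12)) = −1/1209600 · (1.75465e-06 − 2.00939e-05) = 1.51614e-11.

S_4 ≈ 16.0028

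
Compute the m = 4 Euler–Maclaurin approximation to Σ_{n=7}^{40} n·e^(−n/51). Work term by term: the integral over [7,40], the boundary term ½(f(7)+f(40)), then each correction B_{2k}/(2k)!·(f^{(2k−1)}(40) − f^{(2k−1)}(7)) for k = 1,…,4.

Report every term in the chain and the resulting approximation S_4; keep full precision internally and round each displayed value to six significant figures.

S_4 ≈ 472.451

The integral term ∫_7^40 x·e^(−x/51) dx = 460.326.
Boundary: ½(f(7) + f(40)) = ½(6.10224 + 18.2573) = 12.1798.
So far: 472.506.
k=1: B_{2}/(2)! × [f^{(1)}(40) − f^{(1)}(7)] = 1/12 × (0.0984463 − 0.752096) = -0.0544708.
Running total after k=1: 472.451.
k=2: B_{4}/(4)! × [f^{(3)}(40) − f^{(3)}(7)] = −1/720 × (0.000388817 − 0.000959474) = 7.92580e-07.
Running total after k=2: 472.451.
k=3: B_{6}/(6)! × [f^{(5)}(40) − f^{(5)}(7)] = 1/30240 × (2.84423e-07 − 6.26602e-07) = -1.13154e-11.
Running total after k=3: 472.451.
k=4: B_{8}/(8)! × [f^{(7)}(40) − f^{(7)}(7)] = −1/1209600 × (1.61230e-10 − 3.39991e-10) = 1.47786e-16.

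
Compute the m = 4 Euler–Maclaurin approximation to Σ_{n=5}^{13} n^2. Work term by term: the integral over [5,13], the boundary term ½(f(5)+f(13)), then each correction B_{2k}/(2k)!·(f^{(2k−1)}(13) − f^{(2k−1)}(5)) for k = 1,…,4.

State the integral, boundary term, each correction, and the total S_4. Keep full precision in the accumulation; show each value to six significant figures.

S_4 ≈ 789.000

∫_5^13 x^2 dx evaluates to 690.667.
Endpoint term: (f(5) + f(13))/2 = (25.0000 + 169.000)/2 = 97.0000.
Integral + boundary = 787.667.
Correction k=1: B_{2}/2! · (f^{(1)}(13) − f^{(1)}(5)) = 1/12 · (26.0000 − 10.0000) = 1.33333.
After k=1: 789.000.
Correction k=2: B_{4}/4! · (f^{(3)}(13) − f^{(3)}(5)) = −1/720 · (0.00000 − 0.00000) = 0.00000.
After k=2: 789.000.
Correction k=3: B_{6}/6! · (f^{(5)}(13) − f^{(5)}(5)) = 1/30240 · (0.00000 − 0.00000) = 0.00000.
After k=3: 789.000.
Correction k=4: B_{8}/8! · (f^{(7)}(13) − f^{(7)}(5)) = −1/1209600 · (0.00000 − 0.00000) = 0.00000.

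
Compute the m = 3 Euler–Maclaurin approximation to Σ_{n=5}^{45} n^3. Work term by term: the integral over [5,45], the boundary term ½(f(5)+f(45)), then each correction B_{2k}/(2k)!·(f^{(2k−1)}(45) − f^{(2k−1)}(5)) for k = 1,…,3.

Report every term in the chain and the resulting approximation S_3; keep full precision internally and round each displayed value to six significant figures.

Integral: ∫_5^45 x^3 dx = 1.02500e+06.
Boundary: ½(f(5) + f(45)) = ½(125.000 + 91125.0) = 45625.0.
Integral + boundary = 1.07062e+06.
k=1: B_{2}/(2)! × [f^{(1)}(45) − f^{(1)}(5)] = 1/12 × (6075.00 − 75.0000) = 500.000.
Partial sum through k=1: 1.07112e+06.
k=2: B_{4}/(4)! × [f^{(3)}(45) − f^{(3)}(5)] = −1/720 × (6.00000 − 6.00000) = 0.00000.
Partial sum through k=2: 1.07112e+06.
k=3: B_{6}/(6)! × [f^{(5)}(45) − f^{(5)}(5)] = 1/30240 × (0.00000 − 0.00000) = 0.00000.

S_3 ≈ 1.07112e+06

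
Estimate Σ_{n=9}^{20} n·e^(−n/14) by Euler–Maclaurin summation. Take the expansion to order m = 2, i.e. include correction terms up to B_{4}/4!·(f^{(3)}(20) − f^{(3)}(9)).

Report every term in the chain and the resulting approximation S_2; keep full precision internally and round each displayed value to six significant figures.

∫_9^20 x·e^(−x/14) dx evaluates to 55.2299.
Endpoint term: (f(9) + f(20))/2 = (4.73209 + 4.79302)/2 = 4.76256.
So far: 59.9924.
k=1: B_{2}/(2)! × [f^{(1)}(20) − f^{(1)}(9)] = 1/12 × (-0.102708 − 0.187781) = -0.0242074.
Partial sum through k=1: 59.9682.
k=2: B_{4}/(4)! × [f^{(3)}(20) − f^{(3)}(9)] = −1/720 × (0.00192140 − 0.00632325) = 6.11368e-06.

S_2 ≈ 59.9682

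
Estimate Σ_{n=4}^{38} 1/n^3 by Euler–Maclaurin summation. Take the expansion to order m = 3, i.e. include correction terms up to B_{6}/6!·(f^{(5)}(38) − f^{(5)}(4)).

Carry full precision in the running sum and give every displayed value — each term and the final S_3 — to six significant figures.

∫_4^38 1/x^3 dx evaluates to 0.0309037.
½[f(4) + f(38)] = ½[0.0156250 + 1.82242e-05] = 0.00782161.
So far: 0.0387254.
Order-1 term: 1/12 · (-1.43876e-06 − (-0.0117188)) = 0.000976443.
Running total after k=1: 0.0397018.
Order-2 term: −1/720 · (-1.99274e-08 − (-0.0146484)) = -2.03450e-05.
Running total after k=2: 0.0396814.
Order-3 term: 1/30240 · (-5.79605e-10 − (-0.0384521)) = 1.27157e-06.

S_3 ≈ 0.0396827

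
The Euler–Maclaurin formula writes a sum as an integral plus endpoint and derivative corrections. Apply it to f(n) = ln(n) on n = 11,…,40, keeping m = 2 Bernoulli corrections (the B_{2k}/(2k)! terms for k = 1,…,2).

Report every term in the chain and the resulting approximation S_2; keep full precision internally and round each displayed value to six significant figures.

S_2 ≈ 95.2162

The integral term ∫_11^40 ln(x) dx = 92.1783.
Endpoint term: (f(11) + f(40))/2 = (2.39790 + 3.68888)/2 = 3.04339.
Integral + boundary = 95.2217.
k=1: B_{2}/(2)! × [f^{(1)}(40) − f^{(1)}(11)] = 1/12 × (0.0250000 − 0.0909091) = -0.00549242.
Running total after k=1: 95.2162.
k=2: B_{4}/(4)! × [f^{(3)}(40) − f^{(3)}(11)] = −1/720 × (3.12500e-05 − 0.00150263) = 2.04358e-06.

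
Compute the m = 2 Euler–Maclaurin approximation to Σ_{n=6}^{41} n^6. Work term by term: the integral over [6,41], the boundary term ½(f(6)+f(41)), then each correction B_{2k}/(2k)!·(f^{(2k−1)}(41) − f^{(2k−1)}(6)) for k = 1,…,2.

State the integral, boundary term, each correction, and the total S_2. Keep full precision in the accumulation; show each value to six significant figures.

S_2 ≈ 3.02550e+10

Integral: ∫_6^41 x^6 dx = 2.78220e+10.
½[f(6) + f(41)] = ½[46656.0 + 4.75010e+09] = 2.37508e+09.
Running total after boundary: 3.01971e+10.
Correction k=1: B_{2}/2! · (f^{(1)}(41) − f^{(1)}(6)) = 1/12 · (6.95137e+08 − 46656.0) = 5.79242e+07.
After k=1: 3.02550e+10.
Correction k=2: B_{4}/4! · (f^{(3)}(41) − f^{(3)}(6)) = −1/720 · (8.27052e+06 − 25920.0) = -11450.8.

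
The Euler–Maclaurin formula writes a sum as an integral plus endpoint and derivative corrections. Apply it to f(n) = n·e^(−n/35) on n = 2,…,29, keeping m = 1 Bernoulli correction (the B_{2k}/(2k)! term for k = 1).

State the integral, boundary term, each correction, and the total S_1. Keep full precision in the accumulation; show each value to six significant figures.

S_1 ≈ 252.136

Integral: ∫_2^29 x·e^(−x/35) dx = 244.928.
Endpoint term: (f(2) + f(29))/2 = (1.88892 + 12.6635)/2 = 7.27621.
So far: 252.204.
Order-1 term: 1/12 · (0.0748582 − 0.890490) = -0.0679693.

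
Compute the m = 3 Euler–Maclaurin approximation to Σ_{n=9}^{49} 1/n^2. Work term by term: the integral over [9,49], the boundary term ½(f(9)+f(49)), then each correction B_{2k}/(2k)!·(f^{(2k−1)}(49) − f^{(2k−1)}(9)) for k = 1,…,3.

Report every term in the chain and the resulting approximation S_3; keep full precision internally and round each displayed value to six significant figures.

∫_9^49 1/x^2 dx evaluates to 0.0907029.
½[f(9) + f(49)] = ½[0.0123457 + 0.000416493] = 0.00638109.
Integral + boundary = 0.0970840.
Order-1 term: 1/12 · (-1.69997e-05 − (-0.00274348)) = 0.000227207.
Partial sum through k=1: 0.0973112.
Order-2 term: −1/720 · (-8.49632e-08 − (-0.000406442)) = -5.64385e-07.
Partial sum through k=2: 0.0973107.
Order-3 term: 1/30240 · (-1.06160e-09 − (-0.000150534)) = 4.97794e-09.

S_3 ≈ 0.0973107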